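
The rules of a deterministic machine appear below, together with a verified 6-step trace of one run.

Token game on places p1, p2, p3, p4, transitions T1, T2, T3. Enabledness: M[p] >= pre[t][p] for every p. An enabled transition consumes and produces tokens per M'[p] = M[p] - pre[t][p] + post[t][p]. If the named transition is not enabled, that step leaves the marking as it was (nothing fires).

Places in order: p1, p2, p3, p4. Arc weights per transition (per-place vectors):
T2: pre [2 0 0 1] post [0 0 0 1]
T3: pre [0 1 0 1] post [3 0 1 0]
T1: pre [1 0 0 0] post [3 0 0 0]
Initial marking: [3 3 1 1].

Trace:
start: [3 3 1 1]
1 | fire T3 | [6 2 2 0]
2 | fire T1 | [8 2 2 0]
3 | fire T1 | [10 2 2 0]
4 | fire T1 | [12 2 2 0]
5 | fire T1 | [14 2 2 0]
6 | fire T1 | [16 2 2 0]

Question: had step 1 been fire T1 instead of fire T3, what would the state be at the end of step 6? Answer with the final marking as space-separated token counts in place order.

(re-executing from step 1 with the substitution; state before step 1: [3 3 1 1])
1 | fire T1 | [5 3 1 1]
2 | fire T1 | [7 3 1 1]
3 | fire T1 | [9 3 1 1]
4 | fire T1 | [11 3 1 1]
5 | fire T1 | [13 3 1 1]
6 | fire T1 | [15 3 1 1]

15 3 1 1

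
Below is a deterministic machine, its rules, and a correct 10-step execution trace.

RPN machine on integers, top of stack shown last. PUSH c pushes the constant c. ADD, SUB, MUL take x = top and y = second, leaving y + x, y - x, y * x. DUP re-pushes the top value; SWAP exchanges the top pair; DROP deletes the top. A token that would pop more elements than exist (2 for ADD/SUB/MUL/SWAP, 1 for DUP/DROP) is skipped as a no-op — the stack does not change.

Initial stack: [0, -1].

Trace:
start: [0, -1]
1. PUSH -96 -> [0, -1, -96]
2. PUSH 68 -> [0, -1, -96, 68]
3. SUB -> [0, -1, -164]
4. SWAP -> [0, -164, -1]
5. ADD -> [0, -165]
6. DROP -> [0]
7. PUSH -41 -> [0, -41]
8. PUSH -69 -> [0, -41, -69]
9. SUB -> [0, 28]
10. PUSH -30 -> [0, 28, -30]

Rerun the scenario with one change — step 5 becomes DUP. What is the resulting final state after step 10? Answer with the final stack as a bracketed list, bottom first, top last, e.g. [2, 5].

(re-executing from step 5 with the substitution; state before step 5: [0, -164, -1])
5. DUP -> [0, -164, -1, -1]
6. DROP -> [0, -164, -1]
7. PUSH -41 -> [0, -164, -1, -41]
8. PUSH -69 -> [0, -164, -1, -41, -69]
9. SUB -> [0, -164, -1, 28]
10. PUSH -30 -> [0, -164, -1, 28, -30]

[0, -164, -1, 28, -30]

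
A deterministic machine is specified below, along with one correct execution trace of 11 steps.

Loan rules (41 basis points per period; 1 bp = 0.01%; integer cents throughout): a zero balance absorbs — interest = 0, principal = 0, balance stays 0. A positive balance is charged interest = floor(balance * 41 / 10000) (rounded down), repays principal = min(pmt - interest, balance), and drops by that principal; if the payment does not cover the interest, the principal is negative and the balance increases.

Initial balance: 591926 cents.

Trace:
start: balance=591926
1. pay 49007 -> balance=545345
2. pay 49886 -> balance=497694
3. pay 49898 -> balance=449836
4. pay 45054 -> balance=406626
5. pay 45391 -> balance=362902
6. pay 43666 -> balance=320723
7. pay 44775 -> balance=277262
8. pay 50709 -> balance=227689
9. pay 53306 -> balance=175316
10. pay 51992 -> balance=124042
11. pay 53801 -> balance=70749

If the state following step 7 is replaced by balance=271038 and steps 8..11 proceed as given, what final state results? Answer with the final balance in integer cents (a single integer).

state after step 7 := balance=271038
8. pay 50709 -> balance=221440
9. pay 53306 -> balance=169041
10. pay 51992 -> balance=117742
11. pay 53801 -> balance=64423

64423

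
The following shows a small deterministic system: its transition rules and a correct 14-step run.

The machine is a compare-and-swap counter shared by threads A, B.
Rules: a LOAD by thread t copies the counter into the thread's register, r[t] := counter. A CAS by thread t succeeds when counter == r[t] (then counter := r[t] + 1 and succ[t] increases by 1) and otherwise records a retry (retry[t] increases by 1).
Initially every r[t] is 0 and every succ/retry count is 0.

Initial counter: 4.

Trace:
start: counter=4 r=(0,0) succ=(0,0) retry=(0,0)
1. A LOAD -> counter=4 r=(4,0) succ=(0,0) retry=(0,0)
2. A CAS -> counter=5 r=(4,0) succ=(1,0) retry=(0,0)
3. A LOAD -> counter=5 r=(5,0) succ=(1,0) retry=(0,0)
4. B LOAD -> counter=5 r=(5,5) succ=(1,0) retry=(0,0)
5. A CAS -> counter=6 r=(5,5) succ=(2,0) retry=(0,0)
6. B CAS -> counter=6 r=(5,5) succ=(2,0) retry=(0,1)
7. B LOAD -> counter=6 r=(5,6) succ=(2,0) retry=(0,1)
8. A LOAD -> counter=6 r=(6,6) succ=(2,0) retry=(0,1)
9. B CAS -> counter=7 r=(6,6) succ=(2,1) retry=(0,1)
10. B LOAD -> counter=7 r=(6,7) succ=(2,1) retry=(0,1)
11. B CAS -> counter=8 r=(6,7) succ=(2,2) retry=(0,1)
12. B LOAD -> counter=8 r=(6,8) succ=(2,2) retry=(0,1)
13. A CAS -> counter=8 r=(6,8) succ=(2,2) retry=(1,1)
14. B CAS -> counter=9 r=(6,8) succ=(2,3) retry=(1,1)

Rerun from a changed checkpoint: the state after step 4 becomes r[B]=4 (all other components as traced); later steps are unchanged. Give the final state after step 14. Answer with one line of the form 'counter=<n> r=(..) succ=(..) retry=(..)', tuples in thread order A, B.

counter=9 r=(6,8) succ=(2,3) retry=(1,1)

state after step 4 := counter=5 r=(5,4) succ=(1,0) retry=(0,0)
5. A CAS -> counter=6 r=(5,4) succ=(2,0) retry=(0,0)
6. B CAS -> counter=6 r=(5,4) succ=(2,0) retry=(0,1)
7. B LOAD -> counter=6 r=(5,6) succ=(2,0) retry=(0,1)
8. A LOAD -> counter=6 r=(6,6) succ=(2,0) retry=(0,1)
9. B CAS -> counter=7 r=(6,6) succ=(2,1) retry=(0,1)
10. B LOAD -> counter=7 r=(6,7) succ=(2,1) retry=(0,1)
11. B CAS -> counter=8 r=(6,7) succ=(2,2) retry=(0,1)
12. B LOAD -> counter=8 r=(6,8) succ=(2,2) retry=(0,1)
13. A CAS -> counter=8 r=(6,8) succ=(2,2) retry=(1,1)
14. B CAS -> counter=9 r=(6,8) succ=(2,3) retry=(1,1)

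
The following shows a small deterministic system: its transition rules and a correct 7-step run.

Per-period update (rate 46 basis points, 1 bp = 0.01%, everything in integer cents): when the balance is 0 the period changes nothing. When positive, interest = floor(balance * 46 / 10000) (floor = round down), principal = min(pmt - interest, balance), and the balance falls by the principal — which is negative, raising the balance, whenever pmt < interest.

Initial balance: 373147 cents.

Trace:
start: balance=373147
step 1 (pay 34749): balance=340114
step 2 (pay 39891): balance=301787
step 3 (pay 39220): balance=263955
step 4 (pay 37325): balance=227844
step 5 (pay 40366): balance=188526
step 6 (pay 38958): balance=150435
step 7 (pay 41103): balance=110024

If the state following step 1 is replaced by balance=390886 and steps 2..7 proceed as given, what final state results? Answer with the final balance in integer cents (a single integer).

state after step 1 := balance=390886
step 2 (pay 39891): balance=352793
step 3 (pay 39220): balance=315195
step 4 (pay 37325): balance=279319
step 5 (pay 40366): balance=240237
step 6 (pay 38958): balance=202384
step 7 (pay 41103): balance=162211

162211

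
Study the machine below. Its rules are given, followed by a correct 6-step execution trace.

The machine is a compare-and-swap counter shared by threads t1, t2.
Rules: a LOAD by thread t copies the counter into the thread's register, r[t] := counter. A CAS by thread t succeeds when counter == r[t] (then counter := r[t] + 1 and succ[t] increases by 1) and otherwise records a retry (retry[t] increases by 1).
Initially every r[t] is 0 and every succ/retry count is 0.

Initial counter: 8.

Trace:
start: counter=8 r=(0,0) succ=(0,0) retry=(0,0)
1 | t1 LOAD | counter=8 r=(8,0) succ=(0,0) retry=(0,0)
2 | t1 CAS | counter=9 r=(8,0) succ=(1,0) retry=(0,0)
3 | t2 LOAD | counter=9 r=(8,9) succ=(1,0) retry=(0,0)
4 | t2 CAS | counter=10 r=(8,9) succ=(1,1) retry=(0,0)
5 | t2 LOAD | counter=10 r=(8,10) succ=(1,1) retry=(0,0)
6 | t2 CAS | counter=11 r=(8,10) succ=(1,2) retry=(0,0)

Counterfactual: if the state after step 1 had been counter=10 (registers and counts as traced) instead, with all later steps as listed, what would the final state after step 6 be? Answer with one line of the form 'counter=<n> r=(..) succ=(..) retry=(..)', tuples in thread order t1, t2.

counter=12 r=(8,11) succ=(0,2) retry=(1,0)

state after step 1 := counter=10 r=(8,0) succ=(0,0) retry=(0,0)
2 | t1 CAS | counter=10 r=(8,0) succ=(0,0) retry=(1,0)
3 | t2 LOAD | counter=10 r=(8,10) succ=(0,0) retry=(1,0)
4 | t2 CAS | counter=11 r=(8,10) succ=(0,1) retry=(1,0)
5 | t2 LOAD | counter=11 r=(8,11) succ=(0,1) retry=(1,0)
6 | t2 CAS | counter=12 r=(8,11) succ=(0,2) retry=(1,0)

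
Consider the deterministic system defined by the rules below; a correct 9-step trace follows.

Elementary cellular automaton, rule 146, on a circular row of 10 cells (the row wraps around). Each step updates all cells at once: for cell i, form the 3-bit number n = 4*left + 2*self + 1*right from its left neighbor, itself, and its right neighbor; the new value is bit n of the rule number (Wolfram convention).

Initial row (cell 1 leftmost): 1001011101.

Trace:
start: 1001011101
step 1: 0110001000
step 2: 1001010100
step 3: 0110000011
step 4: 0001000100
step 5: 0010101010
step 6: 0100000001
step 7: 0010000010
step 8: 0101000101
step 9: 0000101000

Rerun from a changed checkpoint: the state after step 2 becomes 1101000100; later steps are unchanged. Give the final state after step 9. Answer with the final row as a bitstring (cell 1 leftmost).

0110100001

state after step 2 := 1101000100
step 3: 0000101011
step 4: 1001000000
step 5: 0110100001
step 6: 0000010010
step 7: 0000101101
step 8: 1001000000
step 9: 0110100001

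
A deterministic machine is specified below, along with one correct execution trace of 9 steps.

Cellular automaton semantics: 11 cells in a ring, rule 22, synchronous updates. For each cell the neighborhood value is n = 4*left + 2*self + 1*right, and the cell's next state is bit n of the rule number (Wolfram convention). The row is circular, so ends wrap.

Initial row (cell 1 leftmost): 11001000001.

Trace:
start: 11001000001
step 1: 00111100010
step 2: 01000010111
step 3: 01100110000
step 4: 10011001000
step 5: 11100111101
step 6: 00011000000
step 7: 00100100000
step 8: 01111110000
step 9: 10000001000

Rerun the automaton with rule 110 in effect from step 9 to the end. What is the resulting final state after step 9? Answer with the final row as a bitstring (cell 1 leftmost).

(re-executing step 9 under rule 110; state before step 9: 01111110000)
step 9: 11000010000

11000010000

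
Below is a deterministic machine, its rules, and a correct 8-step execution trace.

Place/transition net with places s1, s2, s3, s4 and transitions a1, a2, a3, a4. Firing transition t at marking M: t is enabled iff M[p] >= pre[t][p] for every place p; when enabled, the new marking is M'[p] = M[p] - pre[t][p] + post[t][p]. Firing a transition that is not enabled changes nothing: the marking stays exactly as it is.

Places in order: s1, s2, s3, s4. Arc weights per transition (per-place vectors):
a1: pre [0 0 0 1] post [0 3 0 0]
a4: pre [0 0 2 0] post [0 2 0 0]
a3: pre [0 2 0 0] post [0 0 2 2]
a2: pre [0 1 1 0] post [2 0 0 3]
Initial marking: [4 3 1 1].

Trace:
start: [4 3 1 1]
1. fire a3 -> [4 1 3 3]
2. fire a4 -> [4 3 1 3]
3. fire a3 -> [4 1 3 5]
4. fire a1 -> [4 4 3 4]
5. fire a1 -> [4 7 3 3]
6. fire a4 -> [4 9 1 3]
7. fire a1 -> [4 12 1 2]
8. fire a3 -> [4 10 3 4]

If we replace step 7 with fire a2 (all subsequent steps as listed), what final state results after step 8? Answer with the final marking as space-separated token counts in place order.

(re-executing from step 7 with the substitution; state before step 7: [4 9 1 3])
7. fire a2 -> [6 8 0 6]
8. fire a3 -> [6 6 2 8]

6 6 2 8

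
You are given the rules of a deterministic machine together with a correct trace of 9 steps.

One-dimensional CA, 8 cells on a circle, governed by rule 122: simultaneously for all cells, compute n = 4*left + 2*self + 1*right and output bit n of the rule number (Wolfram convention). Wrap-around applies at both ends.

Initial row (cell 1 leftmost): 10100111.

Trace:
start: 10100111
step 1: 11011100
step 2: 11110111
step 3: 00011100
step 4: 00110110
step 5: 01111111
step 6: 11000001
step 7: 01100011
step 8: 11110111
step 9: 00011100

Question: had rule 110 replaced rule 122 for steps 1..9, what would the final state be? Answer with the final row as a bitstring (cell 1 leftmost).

(re-executing steps 1..9 under rule 110; state before step 1: 10100111)
step 1: 11101100
step 2: 10111101
step 3: 11100111
step 4: 00101100
step 5: 01111100
step 6: 11000100
step 7: 11001101
step 8: 01011111
step 9: 11110001

11110001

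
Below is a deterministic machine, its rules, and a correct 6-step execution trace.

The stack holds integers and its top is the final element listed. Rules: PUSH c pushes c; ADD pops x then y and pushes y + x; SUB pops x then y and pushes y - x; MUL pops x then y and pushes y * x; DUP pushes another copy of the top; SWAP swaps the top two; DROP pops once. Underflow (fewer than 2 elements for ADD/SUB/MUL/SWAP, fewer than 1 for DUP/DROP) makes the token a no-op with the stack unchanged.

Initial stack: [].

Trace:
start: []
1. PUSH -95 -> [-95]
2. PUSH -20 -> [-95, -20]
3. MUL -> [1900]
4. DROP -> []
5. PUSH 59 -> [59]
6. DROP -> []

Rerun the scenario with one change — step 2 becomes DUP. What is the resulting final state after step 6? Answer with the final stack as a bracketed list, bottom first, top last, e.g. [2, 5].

[]

(re-executing from step 2 with the substitution; state before step 2: [-95])
2. DUP -> [-95, -95]
3. MUL -> [9025]
4. DROP -> []
5. PUSH 59 -> [59]
6. DROP -> []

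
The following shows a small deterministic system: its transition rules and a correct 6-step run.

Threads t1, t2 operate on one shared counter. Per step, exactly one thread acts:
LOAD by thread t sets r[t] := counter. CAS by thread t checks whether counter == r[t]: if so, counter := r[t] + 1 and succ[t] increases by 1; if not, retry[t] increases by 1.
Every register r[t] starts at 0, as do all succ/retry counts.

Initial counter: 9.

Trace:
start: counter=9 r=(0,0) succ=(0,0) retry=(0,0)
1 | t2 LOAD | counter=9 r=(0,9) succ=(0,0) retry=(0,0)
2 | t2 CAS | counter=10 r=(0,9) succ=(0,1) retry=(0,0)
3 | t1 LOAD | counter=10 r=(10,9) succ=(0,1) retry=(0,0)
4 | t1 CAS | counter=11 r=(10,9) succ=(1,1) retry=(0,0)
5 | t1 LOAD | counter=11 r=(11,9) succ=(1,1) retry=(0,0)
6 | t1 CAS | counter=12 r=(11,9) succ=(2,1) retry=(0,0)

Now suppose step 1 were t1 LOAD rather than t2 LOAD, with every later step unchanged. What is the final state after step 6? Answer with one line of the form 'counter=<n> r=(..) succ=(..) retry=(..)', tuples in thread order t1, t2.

counter=11 r=(10,0) succ=(2,0) retry=(0,1)

(re-executing from step 1 with the substitution; state before step 1: counter=9 r=(0,0) succ=(0,0) retry=(0,0))
1 | t1 LOAD | counter=9 r=(9,0) succ=(0,0) retry=(0,0)
2 | t2 CAS | counter=9 r=(9,0) succ=(0,0) retry=(0,1)
3 | t1 LOAD | counter=9 r=(9,0) succ=(0,0) retry=(0,1)
4 | t1 CAS | counter=10 r=(9,0) succ=(1,0) retry=(0,1)
5 | t1 LOAD | counter=10 r=(10,0) succ=(1,0) retry=(0,1)
6 | t1 CAS | counter=11 r=(10,0) succ=(2,0) retry=(0,1)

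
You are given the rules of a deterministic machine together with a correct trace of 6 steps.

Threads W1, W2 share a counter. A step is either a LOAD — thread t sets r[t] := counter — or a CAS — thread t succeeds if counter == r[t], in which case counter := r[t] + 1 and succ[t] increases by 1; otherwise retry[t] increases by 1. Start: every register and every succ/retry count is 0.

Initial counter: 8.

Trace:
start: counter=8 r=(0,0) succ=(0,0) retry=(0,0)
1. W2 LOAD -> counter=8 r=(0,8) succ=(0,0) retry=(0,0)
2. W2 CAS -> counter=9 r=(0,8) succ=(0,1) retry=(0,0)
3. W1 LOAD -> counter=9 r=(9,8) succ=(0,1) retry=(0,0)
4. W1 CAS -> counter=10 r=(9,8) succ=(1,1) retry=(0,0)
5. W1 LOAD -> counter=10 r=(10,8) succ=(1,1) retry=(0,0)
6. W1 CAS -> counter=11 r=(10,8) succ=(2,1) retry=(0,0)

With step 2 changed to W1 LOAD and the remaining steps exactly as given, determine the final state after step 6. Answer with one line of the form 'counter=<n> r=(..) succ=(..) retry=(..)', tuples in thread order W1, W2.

(re-executing from step 2 with the substitution; state before step 2: counter=8 r=(0,8) succ=(0,0) retry=(0,0))
2. W1 LOAD -> counter=8 r=(8,8) succ=(0,0) retry=(0,0)
3. W1 LOAD -> counter=8 r=(8,8) succ=(0,0) retry=(0,0)
4. W1 CAS -> counter=9 r=(8,8) succ=(1,0) retry=(0,0)
5. W1 LOAD -> counter=9 r=(9,8) succ=(1,0) retry=(0,0)
6. W1 CAS -> counter=10 r=(9,8) succ=(2,0) retry=(0,0)

counter=10 r=(9,8) succ=(2,0) retry=(0,0)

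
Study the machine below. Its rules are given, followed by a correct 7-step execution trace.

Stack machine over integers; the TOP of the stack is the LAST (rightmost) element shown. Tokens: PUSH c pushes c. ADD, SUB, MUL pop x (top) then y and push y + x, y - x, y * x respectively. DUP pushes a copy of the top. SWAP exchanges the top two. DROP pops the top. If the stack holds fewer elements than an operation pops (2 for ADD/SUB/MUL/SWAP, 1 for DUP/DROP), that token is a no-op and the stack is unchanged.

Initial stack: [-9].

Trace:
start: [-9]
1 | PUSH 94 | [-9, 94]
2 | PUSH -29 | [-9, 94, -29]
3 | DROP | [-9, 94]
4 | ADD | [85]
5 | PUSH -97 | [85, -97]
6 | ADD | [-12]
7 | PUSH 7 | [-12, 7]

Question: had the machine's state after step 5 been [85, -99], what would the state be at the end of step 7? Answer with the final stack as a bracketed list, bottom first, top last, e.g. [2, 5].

[-14, 7]

state after step 5 := [85, -99]
6 | ADD | [-14]
7 | PUSH 7 | [-14, 7]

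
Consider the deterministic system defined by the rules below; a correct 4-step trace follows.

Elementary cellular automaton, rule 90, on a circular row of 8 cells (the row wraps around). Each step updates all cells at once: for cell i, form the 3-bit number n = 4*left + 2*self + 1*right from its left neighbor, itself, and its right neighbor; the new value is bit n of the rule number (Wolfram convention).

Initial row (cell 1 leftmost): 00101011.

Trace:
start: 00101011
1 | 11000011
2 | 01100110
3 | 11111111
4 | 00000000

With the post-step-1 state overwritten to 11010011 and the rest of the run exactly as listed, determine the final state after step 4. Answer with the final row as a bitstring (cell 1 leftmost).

10101010

state after step 1 := 11010011
2 | 01001110
3 | 10111011
4 | 10101010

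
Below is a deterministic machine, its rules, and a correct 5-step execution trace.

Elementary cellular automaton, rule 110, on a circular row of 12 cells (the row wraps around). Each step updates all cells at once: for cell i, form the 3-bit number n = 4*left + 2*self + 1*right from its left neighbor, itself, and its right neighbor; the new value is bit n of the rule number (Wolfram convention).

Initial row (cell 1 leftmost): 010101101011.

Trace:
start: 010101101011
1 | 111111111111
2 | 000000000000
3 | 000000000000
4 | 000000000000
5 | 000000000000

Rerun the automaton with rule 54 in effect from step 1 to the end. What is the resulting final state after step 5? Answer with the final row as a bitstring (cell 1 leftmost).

(re-executing steps 1..5 under rule 54; state before step 1: 010101101011)
1 | 111110011100
2 | 000001100011
3 | 100010010100
4 | 110111111111
5 | 001000000000

001000000000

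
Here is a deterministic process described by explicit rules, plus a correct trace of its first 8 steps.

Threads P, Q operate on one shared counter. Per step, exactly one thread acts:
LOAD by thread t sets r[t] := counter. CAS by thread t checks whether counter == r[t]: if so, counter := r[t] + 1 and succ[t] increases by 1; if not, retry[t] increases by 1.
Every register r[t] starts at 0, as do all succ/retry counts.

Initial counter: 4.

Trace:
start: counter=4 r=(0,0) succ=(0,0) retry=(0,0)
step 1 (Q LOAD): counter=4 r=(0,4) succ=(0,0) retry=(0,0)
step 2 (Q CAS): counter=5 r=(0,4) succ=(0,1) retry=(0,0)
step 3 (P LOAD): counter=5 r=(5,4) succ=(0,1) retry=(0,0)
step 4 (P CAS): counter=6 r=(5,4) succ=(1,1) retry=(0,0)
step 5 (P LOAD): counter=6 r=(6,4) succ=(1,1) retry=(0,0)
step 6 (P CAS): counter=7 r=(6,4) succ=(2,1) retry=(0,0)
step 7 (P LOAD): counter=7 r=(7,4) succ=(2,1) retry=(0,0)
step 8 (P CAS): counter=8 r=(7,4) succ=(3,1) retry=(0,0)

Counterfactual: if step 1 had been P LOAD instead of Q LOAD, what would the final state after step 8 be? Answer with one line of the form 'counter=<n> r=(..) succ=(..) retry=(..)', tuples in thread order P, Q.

counter=7 r=(6,0) succ=(3,0) retry=(0,1)

(re-executing from step 1 with the substitution; state before step 1: counter=4 r=(0,0) succ=(0,0) retry=(0,0))
step 1 (P LOAD): counter=4 r=(4,0) succ=(0,0) retry=(0,0)
step 2 (Q CAS): counter=4 r=(4,0) succ=(0,0) retry=(0,1)
step 3 (P LOAD): counter=4 r=(4,0) succ=(0,0) retry=(0,1)
step 4 (P CAS): counter=5 r=(4,0) succ=(1,0) retry=(0,1)
step 5 (P LOAD): counter=5 r=(5,0) succ=(1,0) retry=(0,1)
step 6 (P CAS): counter=6 r=(5,0) succ=(2,0) retry=(0,1)
step 7 (P LOAD): counter=6 r=(6,0) succ=(2,0) retry=(0,1)
step 8 (P CAS): counter=7 r=(6,0) succ=(3,0) retry=(0,1)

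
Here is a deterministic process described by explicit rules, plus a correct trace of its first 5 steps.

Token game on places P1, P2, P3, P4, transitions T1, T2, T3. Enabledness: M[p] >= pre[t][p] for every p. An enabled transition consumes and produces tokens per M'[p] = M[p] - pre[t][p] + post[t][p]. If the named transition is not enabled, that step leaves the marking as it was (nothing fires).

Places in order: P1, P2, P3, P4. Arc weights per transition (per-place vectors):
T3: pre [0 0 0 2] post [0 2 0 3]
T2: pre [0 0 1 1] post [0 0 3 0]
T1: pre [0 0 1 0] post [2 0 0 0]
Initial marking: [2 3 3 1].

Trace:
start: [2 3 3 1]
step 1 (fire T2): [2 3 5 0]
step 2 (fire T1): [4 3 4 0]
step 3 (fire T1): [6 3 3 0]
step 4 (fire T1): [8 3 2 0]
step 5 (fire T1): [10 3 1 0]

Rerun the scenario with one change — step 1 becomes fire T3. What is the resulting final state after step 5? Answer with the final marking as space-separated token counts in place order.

(re-executing from step 1 with the substitution; state before step 1: [2 3 3 1])
step 1 (fire T3): [2 3 3 1]
step 2 (fire T1): [4 3 2 1]
step 3 (fire T1): [6 3 1 1]
step 4 (fire T1): [8 3 0 1]
step 5 (fire T1): [8 3 0 1]

8 3 0 1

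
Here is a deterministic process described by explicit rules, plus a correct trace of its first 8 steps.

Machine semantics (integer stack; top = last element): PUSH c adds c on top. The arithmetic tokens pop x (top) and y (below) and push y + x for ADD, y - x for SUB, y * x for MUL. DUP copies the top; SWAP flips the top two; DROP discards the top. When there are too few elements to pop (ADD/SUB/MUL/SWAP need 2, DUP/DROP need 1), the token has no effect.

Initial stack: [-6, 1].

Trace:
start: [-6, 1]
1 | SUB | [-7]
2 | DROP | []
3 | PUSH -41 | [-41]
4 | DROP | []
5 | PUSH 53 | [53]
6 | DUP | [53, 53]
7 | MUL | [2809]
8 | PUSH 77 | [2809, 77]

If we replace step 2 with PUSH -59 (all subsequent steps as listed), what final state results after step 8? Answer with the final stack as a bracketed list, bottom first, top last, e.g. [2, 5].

[-7, -59, 2809, 77]

(re-executing from step 2 with the substitution; state before step 2: [-7])
2 | PUSH -59 | [-7, -59]
3 | PUSH -41 | [-7, -59, -41]
4 | DROP | [-7, -59]
5 | PUSH 53 | [-7, -59, 53]
6 | DUP | [-7, -59, 53, 53]
7 | MUL | [-7, -59, 2809]
8 | PUSH 77 | [-7, -59, 2809, 77]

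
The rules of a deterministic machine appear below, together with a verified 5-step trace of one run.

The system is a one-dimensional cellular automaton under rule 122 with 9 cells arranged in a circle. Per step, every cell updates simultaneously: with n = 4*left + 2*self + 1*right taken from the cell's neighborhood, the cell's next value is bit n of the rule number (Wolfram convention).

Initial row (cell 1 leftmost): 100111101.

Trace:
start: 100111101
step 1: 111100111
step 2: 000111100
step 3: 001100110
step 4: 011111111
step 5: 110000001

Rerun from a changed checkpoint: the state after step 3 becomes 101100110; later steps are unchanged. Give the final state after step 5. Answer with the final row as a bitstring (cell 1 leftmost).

state after step 3 := 101100110
step 4: 011111111
step 5: 110000001

110000001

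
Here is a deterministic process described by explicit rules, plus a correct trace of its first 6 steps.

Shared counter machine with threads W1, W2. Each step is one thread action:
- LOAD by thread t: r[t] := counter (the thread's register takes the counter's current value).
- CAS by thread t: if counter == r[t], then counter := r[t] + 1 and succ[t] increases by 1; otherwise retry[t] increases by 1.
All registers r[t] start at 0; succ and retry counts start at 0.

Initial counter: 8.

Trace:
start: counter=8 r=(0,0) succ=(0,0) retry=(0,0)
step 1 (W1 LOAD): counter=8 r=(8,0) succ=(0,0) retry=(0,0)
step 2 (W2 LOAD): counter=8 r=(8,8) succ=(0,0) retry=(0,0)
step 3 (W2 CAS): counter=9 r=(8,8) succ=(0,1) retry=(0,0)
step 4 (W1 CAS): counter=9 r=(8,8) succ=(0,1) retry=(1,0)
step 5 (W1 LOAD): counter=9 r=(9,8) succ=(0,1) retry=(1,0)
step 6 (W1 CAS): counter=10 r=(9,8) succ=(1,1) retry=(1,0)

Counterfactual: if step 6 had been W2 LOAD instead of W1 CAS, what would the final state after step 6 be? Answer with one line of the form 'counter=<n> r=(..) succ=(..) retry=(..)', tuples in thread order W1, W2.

counter=9 r=(9,9) succ=(0,1) retry=(1,0)

(re-executing from step 6 with the substitution; state before step 6: counter=9 r=(9,8) succ=(0,1) retry=(1,0))
step 6 (W2 LOAD): counter=9 r=(9,9) succ=(0,1) retry=(1,0)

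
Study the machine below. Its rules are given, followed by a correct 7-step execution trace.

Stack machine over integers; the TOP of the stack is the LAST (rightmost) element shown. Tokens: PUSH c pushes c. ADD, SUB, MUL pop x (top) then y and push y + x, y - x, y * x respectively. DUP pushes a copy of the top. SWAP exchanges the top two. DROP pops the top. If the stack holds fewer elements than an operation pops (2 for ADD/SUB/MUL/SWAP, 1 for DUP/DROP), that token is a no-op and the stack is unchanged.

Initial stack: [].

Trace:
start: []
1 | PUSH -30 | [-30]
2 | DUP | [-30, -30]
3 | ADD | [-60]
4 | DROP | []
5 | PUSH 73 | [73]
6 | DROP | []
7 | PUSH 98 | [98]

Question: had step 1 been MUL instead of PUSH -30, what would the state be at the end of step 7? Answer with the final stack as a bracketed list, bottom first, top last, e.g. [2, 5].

(re-executing from step 1 with the substitution; state before step 1: [])
1 | MUL | []
2 | DUP | []
3 | ADD | []
4 | DROP | []
5 | PUSH 73 | [73]
6 | DROP | []
7 | PUSH 98 | [98]

[98]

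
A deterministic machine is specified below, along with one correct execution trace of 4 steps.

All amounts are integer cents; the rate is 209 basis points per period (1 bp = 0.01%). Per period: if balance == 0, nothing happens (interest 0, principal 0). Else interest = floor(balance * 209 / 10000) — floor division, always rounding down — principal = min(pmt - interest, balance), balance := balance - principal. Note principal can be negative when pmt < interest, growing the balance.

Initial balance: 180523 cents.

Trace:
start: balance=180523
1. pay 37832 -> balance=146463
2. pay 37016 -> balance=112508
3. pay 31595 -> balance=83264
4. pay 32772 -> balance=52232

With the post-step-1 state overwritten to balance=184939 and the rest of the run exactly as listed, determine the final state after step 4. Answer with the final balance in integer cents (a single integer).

state after step 1 := balance=184939
2. pay 37016 -> balance=151788
3. pay 31595 -> balance=123365
4. pay 32772 -> balance=93171

93171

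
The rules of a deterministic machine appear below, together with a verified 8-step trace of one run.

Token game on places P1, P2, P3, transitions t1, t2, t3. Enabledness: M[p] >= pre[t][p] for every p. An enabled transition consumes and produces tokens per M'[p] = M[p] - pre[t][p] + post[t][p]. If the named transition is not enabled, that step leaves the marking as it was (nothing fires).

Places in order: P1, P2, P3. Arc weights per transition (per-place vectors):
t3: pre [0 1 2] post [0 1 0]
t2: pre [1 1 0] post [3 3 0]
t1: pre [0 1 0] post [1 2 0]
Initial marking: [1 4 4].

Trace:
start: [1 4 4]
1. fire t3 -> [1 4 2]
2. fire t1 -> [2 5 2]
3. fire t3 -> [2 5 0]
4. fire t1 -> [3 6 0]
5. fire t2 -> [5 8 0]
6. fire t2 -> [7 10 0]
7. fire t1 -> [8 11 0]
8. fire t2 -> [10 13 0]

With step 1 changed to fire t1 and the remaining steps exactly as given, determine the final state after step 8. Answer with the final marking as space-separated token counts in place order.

11 14 2

(re-executing from step 1 with the substitution; state before step 1: [1 4 4])
1. fire t1 -> [2 5 4]
2. fire t1 -> [3 6 4]
3. fire t3 -> [3 6 2]
4. fire t1 -> [4 7 2]
5. fire t2 -> [6 9 2]
6. fire t2 -> [8 11 2]
7. fire t1 -> [9 12 2]
8. fire t2 -> [11 14 2]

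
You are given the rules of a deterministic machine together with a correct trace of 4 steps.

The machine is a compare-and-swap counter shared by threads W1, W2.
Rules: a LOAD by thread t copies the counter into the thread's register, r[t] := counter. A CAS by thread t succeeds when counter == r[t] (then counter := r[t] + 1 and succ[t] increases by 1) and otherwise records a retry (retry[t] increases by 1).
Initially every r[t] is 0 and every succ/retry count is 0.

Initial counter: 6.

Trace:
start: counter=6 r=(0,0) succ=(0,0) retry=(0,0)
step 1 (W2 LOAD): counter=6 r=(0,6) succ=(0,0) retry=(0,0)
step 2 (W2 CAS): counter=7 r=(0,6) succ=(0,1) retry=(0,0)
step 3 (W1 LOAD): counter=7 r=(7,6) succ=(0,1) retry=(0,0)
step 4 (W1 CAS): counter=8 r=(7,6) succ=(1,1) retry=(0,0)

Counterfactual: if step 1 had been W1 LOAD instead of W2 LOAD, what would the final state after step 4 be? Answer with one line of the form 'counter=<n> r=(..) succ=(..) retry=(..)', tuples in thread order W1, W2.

(re-executing from step 1 with the substitution; state before step 1: counter=6 r=(0,0) succ=(0,0) retry=(0,0))
step 1 (W1 LOAD): counter=6 r=(6,0) succ=(0,0) retry=(0,0)
step 2 (W2 CAS): counter=6 r=(6,0) succ=(0,0) retry=(0,1)
step 3 (W1 LOAD): counter=6 r=(6,0) succ=(0,0) retry=(0,1)
step 4 (W1 CAS): counter=7 r=(6,0) succ=(1,0) retry=(0,1)

counter=7 r=(6,0) succ=(1,0) retry=(0,1)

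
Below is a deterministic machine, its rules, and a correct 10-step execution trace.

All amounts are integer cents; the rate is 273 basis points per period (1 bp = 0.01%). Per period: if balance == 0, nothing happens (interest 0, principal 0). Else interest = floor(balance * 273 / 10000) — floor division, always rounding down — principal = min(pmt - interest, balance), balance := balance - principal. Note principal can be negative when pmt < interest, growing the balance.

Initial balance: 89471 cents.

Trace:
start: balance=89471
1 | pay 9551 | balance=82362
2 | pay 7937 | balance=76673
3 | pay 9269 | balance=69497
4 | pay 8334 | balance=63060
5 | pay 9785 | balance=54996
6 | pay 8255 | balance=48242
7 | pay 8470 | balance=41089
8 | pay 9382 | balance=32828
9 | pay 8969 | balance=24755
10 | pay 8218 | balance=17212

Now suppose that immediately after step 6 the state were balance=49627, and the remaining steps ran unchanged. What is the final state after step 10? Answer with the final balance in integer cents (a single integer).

18754

state after step 6 := balance=49627
7 | pay 8470 | balance=42511
8 | pay 9382 | balance=34289
9 | pay 8969 | balance=26256
10 | pay 8218 | balance=18754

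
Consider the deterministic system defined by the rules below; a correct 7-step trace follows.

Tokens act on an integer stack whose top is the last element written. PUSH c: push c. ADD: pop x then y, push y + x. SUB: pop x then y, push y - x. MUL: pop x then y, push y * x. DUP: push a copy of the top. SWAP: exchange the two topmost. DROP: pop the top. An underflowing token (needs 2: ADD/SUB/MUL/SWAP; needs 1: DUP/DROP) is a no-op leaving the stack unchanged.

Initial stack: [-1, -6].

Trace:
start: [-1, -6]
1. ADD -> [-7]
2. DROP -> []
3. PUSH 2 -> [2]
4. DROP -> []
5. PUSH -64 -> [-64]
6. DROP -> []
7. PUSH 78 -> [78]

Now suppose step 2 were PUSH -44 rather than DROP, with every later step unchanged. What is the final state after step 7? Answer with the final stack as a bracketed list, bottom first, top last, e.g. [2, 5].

(re-executing from step 2 with the substitution; state before step 2: [-7])
2. PUSH -44 -> [-7, -44]
3. PUSH 2 -> [-7, -44, 2]
4. DROP -> [-7, -44]
5. PUSH -64 -> [-7, -44, -64]
6. DROP -> [-7, -44]
7. PUSH 78 -> [-7, -44, 78]

[-7, -44, 78]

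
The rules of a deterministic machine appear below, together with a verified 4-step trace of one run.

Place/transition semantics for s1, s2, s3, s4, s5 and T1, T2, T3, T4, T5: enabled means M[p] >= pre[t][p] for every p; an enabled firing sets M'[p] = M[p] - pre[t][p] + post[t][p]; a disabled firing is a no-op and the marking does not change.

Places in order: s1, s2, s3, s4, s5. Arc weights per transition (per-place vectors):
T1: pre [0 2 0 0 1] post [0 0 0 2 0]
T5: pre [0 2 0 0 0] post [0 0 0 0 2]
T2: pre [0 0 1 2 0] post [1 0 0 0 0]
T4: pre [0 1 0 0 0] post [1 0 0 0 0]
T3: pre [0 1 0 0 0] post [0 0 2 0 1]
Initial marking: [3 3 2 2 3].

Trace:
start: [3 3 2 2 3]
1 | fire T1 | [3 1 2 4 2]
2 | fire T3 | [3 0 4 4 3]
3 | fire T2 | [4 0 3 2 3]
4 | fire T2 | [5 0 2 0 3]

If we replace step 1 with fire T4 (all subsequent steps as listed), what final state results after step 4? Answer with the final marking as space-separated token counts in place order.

5 1 3 0 4

(re-executing from step 1 with the substitution; state before step 1: [3 3 2 2 3])
1 | fire T4 | [4 2 2 2 3]
2 | fire T3 | [4 1 4 2 4]
3 | fire T2 | [5 1 3 0 4]
4 | fire T2 | [5 1 3 0 4]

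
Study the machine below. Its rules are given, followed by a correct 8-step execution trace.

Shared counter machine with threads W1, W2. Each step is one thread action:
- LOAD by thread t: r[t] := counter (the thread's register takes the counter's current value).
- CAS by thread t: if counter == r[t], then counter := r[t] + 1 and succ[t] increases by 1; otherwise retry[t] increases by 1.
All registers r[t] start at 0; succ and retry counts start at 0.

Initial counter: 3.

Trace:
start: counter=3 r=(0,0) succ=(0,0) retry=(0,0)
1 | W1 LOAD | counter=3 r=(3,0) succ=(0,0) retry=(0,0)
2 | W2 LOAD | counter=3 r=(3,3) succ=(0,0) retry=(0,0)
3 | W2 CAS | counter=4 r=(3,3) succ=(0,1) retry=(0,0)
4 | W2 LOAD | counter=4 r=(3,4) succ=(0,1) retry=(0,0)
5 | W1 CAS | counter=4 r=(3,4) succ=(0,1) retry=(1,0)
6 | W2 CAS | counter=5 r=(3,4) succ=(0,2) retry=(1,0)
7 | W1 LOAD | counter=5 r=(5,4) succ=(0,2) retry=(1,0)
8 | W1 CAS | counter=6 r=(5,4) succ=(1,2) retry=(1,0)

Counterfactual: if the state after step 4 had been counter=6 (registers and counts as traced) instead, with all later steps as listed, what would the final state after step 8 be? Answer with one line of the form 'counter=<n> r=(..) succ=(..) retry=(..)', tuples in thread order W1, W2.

counter=7 r=(6,4) succ=(1,1) retry=(1,1)

state after step 4 := counter=6 r=(3,4) succ=(0,1) retry=(0,0)
5 | W1 CAS | counter=6 r=(3,4) succ=(0,1) retry=(1,0)
6 | W2 CAS | counter=6 r=(3,4) succ=(0,1) retry=(1,1)
7 | W1 LOAD | counter=6 r=(6,4) succ=(0,1) retry=(1,1)
8 | W1 CAS | counter=7 r=(6,4) succ=(1,1) retry=(1,1)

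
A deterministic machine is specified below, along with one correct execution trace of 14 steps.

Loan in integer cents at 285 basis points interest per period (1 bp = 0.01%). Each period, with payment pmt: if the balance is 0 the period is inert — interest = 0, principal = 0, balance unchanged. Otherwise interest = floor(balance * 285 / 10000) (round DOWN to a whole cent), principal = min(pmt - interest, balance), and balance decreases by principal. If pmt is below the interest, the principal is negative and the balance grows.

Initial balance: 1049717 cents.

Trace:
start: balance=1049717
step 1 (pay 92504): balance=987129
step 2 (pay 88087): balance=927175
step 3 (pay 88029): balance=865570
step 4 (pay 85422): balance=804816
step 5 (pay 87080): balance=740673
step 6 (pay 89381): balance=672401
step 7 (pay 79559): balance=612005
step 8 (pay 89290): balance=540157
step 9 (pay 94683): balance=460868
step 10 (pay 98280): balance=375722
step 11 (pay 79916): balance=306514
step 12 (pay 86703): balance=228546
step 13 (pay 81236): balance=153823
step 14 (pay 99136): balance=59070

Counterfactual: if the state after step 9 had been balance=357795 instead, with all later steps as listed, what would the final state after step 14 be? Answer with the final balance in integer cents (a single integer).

state after step 9 := balance=357795
step 10 (pay 98280): balance=269712
step 11 (pay 79916): balance=197482
step 12 (pay 86703): balance=116407
step 13 (pay 81236): balance=38488
step 14 (pay 99136): balance=0

0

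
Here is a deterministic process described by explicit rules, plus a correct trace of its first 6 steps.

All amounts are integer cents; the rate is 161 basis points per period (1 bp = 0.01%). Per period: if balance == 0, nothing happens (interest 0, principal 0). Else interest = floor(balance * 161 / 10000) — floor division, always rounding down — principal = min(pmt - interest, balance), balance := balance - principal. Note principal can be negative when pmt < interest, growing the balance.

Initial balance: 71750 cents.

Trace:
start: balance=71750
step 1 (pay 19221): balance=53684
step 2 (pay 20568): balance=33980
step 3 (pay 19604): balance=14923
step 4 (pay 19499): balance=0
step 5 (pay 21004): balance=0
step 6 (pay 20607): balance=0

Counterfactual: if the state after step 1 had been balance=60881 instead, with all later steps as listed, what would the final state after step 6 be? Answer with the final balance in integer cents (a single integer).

0

state after step 1 := balance=60881
step 2 (pay 20568): balance=41293
step 3 (pay 19604): balance=22353
step 4 (pay 19499): balance=3213
step 5 (pay 21004): balance=0
step 6 (pay 20607): balance=0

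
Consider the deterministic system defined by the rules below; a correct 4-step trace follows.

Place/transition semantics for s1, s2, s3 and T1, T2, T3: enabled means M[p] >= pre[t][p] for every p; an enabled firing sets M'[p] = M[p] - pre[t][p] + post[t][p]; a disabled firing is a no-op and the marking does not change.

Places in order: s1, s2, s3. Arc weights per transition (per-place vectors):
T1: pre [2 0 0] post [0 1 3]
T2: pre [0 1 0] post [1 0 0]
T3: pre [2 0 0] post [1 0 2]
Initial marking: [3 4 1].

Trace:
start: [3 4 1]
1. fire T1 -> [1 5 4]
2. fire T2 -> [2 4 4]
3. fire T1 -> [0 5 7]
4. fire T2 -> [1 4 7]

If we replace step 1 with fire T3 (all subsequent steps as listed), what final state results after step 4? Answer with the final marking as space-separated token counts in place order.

2 3 6

(re-executing from step 1 with the substitution; state before step 1: [3 4 1])
1. fire T3 -> [2 4 3]
2. fire T2 -> [3 3 3]
3. fire T1 -> [1 4 6]
4. fire T2 -> [2 3 6]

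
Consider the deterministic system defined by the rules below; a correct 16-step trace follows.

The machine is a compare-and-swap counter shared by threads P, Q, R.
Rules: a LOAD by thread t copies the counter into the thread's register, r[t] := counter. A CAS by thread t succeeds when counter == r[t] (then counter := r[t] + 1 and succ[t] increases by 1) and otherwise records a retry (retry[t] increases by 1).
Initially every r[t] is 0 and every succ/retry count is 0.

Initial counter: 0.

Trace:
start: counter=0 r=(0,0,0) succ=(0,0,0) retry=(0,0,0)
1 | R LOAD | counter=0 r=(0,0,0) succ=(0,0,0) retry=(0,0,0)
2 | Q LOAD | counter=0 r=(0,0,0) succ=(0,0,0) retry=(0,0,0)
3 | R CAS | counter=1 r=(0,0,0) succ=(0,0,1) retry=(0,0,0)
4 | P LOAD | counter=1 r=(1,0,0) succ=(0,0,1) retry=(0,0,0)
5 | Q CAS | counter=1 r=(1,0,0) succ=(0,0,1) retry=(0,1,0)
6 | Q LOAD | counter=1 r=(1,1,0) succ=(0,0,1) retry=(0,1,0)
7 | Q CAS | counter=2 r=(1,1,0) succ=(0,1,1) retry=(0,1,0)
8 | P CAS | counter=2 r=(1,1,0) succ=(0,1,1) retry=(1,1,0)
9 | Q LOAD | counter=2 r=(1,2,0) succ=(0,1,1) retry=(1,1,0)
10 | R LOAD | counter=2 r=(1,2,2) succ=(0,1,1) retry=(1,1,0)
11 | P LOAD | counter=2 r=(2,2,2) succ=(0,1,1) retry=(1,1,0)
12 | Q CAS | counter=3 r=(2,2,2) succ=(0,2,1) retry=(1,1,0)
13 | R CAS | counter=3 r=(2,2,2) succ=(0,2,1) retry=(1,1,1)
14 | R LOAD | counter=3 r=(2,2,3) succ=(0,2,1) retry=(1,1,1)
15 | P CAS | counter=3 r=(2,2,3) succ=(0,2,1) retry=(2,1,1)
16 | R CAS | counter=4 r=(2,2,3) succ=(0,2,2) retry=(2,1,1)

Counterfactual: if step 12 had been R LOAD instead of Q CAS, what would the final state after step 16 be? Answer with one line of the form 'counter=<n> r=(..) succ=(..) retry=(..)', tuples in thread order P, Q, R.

counter=4 r=(2,2,3) succ=(0,1,3) retry=(2,1,0)

(re-executing from step 12 with the substitution; state before step 12: counter=2 r=(2,2,2) succ=(0,1,1) retry=(1,1,0))
12 | R LOAD | counter=2 r=(2,2,2) succ=(0,1,1) retry=(1,1,0)
13 | R CAS | counter=3 r=(2,2,2) succ=(0,1,2) retry=(1,1,0)
14 | R LOAD | counter=3 r=(2,2,3) succ=(0,1,2) retry=(1,1,0)
15 | P CAS | counter=3 r=(2,2,3) succ=(0,1,2) retry=(2,1,0)
16 | R CAS | counter=4 r=(2,2,3) succ=(0,1,3) retry=(2,1,0)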